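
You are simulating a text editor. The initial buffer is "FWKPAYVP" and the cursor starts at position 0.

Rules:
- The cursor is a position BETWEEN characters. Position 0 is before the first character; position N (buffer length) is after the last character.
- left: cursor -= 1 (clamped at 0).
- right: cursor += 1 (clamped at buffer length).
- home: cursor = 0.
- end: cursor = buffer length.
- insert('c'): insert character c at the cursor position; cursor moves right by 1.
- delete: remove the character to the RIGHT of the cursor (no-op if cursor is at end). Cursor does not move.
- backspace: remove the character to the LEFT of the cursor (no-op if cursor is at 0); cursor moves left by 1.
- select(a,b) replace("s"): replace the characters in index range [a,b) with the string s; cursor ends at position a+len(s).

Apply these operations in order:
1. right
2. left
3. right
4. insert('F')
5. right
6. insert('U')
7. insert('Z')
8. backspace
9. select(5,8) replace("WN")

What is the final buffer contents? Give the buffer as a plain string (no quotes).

Answer: FFWUKWNVP

Derivation:
After op 1 (right): buf='FWKPAYVP' cursor=1
After op 2 (left): buf='FWKPAYVP' cursor=0
After op 3 (right): buf='FWKPAYVP' cursor=1
After op 4 (insert('F')): buf='FFWKPAYVP' cursor=2
After op 5 (right): buf='FFWKPAYVP' cursor=3
After op 6 (insert('U')): buf='FFWUKPAYVP' cursor=4
After op 7 (insert('Z')): buf='FFWUZKPAYVP' cursor=5
After op 8 (backspace): buf='FFWUKPAYVP' cursor=4
After op 9 (select(5,8) replace("WN")): buf='FFWUKWNVP' cursor=7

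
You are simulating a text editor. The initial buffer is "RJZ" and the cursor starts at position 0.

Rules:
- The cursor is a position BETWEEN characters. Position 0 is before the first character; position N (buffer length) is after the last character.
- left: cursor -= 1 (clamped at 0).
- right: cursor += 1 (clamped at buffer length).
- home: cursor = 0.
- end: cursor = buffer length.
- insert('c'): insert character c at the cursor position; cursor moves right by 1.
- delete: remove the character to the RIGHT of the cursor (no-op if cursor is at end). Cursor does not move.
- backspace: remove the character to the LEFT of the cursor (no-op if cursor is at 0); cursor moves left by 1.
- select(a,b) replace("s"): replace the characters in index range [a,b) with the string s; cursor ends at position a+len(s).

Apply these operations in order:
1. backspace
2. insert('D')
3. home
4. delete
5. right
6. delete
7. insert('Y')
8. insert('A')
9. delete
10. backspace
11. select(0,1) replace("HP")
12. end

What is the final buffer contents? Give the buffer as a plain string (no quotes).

After op 1 (backspace): buf='RJZ' cursor=0
After op 2 (insert('D')): buf='DRJZ' cursor=1
After op 3 (home): buf='DRJZ' cursor=0
After op 4 (delete): buf='RJZ' cursor=0
After op 5 (right): buf='RJZ' cursor=1
After op 6 (delete): buf='RZ' cursor=1
After op 7 (insert('Y')): buf='RYZ' cursor=2
After op 8 (insert('A')): buf='RYAZ' cursor=3
After op 9 (delete): buf='RYA' cursor=3
After op 10 (backspace): buf='RY' cursor=2
After op 11 (select(0,1) replace("HP")): buf='HPY' cursor=2
After op 12 (end): buf='HPY' cursor=3

Answer: HPY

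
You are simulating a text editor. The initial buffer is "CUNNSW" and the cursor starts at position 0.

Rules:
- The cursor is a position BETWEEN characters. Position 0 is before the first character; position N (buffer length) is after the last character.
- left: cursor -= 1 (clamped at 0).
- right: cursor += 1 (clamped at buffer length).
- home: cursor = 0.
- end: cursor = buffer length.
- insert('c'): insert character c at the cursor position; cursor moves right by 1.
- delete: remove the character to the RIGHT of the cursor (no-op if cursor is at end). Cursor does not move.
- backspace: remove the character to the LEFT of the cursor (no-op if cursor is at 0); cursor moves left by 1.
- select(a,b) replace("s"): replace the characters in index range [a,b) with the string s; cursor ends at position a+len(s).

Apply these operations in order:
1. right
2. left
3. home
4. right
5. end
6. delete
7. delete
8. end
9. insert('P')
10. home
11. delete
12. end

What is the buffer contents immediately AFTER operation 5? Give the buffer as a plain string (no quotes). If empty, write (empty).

After op 1 (right): buf='CUNNSW' cursor=1
After op 2 (left): buf='CUNNSW' cursor=0
After op 3 (home): buf='CUNNSW' cursor=0
After op 4 (right): buf='CUNNSW' cursor=1
After op 5 (end): buf='CUNNSW' cursor=6

Answer: CUNNSW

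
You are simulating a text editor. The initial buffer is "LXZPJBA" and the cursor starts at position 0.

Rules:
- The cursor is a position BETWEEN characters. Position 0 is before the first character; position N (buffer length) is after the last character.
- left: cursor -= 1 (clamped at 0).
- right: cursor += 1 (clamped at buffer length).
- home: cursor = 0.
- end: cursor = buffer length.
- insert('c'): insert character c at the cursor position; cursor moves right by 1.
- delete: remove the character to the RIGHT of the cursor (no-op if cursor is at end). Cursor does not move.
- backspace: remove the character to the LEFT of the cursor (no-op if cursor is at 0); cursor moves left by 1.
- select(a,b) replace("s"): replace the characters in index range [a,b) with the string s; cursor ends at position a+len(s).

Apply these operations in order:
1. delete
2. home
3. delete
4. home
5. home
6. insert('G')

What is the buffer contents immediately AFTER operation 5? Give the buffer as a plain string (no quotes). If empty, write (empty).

Answer: ZPJBA

Derivation:
After op 1 (delete): buf='XZPJBA' cursor=0
After op 2 (home): buf='XZPJBA' cursor=0
After op 3 (delete): buf='ZPJBA' cursor=0
After op 4 (home): buf='ZPJBA' cursor=0
After op 5 (home): buf='ZPJBA' cursor=0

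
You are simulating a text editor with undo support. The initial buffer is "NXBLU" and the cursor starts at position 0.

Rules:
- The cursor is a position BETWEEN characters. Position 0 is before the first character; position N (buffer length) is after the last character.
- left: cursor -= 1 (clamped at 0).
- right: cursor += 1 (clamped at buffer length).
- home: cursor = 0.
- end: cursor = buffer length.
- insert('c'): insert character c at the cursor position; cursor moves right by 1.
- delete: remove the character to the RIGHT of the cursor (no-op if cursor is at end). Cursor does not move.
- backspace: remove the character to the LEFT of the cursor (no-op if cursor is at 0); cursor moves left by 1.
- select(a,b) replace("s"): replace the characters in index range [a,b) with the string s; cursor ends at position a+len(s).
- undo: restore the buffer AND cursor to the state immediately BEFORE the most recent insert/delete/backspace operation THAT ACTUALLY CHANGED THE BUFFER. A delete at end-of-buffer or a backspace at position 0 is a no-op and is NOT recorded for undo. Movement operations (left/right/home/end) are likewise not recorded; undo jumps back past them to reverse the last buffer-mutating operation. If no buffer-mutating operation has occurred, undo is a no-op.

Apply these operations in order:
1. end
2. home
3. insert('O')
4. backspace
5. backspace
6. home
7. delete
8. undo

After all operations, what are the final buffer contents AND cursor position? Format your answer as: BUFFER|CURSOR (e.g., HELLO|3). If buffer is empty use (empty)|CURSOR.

After op 1 (end): buf='NXBLU' cursor=5
After op 2 (home): buf='NXBLU' cursor=0
After op 3 (insert('O')): buf='ONXBLU' cursor=1
After op 4 (backspace): buf='NXBLU' cursor=0
After op 5 (backspace): buf='NXBLU' cursor=0
After op 6 (home): buf='NXBLU' cursor=0
After op 7 (delete): buf='XBLU' cursor=0
After op 8 (undo): buf='NXBLU' cursor=0

Answer: NXBLU|0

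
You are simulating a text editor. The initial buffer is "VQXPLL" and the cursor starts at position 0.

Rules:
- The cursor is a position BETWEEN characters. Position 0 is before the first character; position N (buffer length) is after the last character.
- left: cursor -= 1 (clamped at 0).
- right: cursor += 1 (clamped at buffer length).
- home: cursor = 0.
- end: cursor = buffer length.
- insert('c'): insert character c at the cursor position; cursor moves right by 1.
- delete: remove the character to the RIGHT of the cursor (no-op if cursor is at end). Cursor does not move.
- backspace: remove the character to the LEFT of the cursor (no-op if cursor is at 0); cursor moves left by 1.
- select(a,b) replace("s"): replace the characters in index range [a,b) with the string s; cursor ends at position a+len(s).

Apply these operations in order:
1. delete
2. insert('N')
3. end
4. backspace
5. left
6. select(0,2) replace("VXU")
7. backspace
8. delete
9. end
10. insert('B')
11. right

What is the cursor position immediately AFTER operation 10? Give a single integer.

Answer: 5

Derivation:
After op 1 (delete): buf='QXPLL' cursor=0
After op 2 (insert('N')): buf='NQXPLL' cursor=1
After op 3 (end): buf='NQXPLL' cursor=6
After op 4 (backspace): buf='NQXPL' cursor=5
After op 5 (left): buf='NQXPL' cursor=4
After op 6 (select(0,2) replace("VXU")): buf='VXUXPL' cursor=3
After op 7 (backspace): buf='VXXPL' cursor=2
After op 8 (delete): buf='VXPL' cursor=2
After op 9 (end): buf='VXPL' cursor=4
After op 10 (insert('B')): buf='VXPLB' cursor=5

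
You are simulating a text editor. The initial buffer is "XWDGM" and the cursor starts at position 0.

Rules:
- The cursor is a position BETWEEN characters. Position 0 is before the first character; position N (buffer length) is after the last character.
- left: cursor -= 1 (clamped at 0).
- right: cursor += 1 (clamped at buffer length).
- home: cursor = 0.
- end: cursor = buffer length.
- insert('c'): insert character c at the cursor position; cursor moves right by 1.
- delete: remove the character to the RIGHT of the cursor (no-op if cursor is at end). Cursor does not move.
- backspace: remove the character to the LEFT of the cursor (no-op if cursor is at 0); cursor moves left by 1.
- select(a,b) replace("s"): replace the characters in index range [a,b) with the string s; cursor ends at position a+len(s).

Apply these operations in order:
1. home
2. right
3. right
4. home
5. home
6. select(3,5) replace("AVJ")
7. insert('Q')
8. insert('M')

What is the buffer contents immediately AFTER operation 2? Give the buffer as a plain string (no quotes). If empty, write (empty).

After op 1 (home): buf='XWDGM' cursor=0
After op 2 (right): buf='XWDGM' cursor=1

Answer: XWDGM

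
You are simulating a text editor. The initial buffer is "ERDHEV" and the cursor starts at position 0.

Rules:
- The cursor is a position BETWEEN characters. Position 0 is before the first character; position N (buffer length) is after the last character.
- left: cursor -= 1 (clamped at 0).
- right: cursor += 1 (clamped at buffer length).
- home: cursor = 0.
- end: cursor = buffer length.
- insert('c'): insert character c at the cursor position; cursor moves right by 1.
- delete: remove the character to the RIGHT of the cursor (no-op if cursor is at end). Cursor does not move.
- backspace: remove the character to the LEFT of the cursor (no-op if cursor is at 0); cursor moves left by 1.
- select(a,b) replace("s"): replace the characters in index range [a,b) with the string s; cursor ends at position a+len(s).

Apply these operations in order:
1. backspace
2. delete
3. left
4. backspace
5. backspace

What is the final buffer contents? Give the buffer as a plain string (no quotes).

Answer: RDHEV

Derivation:
After op 1 (backspace): buf='ERDHEV' cursor=0
After op 2 (delete): buf='RDHEV' cursor=0
After op 3 (left): buf='RDHEV' cursor=0
After op 4 (backspace): buf='RDHEV' cursor=0
After op 5 (backspace): buf='RDHEV' cursor=0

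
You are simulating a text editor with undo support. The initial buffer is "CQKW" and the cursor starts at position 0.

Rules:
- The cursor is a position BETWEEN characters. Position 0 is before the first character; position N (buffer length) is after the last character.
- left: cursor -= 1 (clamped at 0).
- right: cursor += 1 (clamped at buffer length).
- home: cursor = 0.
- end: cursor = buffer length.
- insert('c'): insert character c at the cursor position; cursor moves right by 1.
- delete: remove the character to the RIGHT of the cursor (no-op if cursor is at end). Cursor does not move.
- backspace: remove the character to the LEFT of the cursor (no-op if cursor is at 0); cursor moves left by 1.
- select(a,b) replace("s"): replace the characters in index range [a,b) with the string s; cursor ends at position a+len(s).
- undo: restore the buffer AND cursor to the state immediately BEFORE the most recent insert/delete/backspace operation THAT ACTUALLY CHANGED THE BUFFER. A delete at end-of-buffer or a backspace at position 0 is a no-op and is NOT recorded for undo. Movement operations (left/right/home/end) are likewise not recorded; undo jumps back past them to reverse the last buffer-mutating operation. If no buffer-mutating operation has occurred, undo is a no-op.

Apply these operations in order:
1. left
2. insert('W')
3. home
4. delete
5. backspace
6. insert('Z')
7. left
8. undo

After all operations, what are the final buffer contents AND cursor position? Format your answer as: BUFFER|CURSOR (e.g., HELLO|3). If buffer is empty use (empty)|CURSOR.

After op 1 (left): buf='CQKW' cursor=0
After op 2 (insert('W')): buf='WCQKW' cursor=1
After op 3 (home): buf='WCQKW' cursor=0
After op 4 (delete): buf='CQKW' cursor=0
After op 5 (backspace): buf='CQKW' cursor=0
After op 6 (insert('Z')): buf='ZCQKW' cursor=1
After op 7 (left): buf='ZCQKW' cursor=0
After op 8 (undo): buf='CQKW' cursor=0

Answer: CQKW|0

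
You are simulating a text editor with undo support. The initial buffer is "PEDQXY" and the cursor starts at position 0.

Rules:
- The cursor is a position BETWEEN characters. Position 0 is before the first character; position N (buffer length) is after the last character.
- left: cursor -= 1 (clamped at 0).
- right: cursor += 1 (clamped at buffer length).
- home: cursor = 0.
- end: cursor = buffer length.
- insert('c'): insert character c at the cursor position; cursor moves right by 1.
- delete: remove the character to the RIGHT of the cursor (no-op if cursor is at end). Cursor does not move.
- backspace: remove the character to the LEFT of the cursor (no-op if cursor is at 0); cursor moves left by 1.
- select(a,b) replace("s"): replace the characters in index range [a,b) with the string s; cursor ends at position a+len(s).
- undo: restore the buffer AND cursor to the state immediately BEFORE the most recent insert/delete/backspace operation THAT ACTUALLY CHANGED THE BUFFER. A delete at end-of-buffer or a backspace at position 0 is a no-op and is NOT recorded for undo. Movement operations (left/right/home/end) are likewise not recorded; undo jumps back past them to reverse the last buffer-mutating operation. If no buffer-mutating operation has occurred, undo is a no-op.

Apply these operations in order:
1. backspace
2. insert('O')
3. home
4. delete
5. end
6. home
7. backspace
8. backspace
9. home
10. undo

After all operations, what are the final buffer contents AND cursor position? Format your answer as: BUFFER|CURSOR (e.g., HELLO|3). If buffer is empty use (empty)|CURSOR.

Answer: OPEDQXY|0

Derivation:
After op 1 (backspace): buf='PEDQXY' cursor=0
After op 2 (insert('O')): buf='OPEDQXY' cursor=1
After op 3 (home): buf='OPEDQXY' cursor=0
After op 4 (delete): buf='PEDQXY' cursor=0
After op 5 (end): buf='PEDQXY' cursor=6
After op 6 (home): buf='PEDQXY' cursor=0
After op 7 (backspace): buf='PEDQXY' cursor=0
After op 8 (backspace): buf='PEDQXY' cursor=0
After op 9 (home): buf='PEDQXY' cursor=0
After op 10 (undo): buf='OPEDQXY' cursor=0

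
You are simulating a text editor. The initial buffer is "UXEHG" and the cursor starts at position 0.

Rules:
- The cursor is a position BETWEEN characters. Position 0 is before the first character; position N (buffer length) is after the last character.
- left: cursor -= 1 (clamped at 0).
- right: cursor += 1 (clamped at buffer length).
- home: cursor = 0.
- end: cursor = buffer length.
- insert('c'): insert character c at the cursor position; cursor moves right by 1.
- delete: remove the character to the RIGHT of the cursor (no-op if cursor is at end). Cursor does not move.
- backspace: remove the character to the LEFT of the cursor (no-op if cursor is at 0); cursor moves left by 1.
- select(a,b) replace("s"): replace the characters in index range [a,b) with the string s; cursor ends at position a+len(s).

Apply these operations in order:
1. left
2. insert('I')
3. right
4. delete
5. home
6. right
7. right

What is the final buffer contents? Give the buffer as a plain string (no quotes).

Answer: IUEHG

Derivation:
After op 1 (left): buf='UXEHG' cursor=0
After op 2 (insert('I')): buf='IUXEHG' cursor=1
After op 3 (right): buf='IUXEHG' cursor=2
After op 4 (delete): buf='IUEHG' cursor=2
After op 5 (home): buf='IUEHG' cursor=0
After op 6 (right): buf='IUEHG' cursor=1
After op 7 (right): buf='IUEHG' cursor=2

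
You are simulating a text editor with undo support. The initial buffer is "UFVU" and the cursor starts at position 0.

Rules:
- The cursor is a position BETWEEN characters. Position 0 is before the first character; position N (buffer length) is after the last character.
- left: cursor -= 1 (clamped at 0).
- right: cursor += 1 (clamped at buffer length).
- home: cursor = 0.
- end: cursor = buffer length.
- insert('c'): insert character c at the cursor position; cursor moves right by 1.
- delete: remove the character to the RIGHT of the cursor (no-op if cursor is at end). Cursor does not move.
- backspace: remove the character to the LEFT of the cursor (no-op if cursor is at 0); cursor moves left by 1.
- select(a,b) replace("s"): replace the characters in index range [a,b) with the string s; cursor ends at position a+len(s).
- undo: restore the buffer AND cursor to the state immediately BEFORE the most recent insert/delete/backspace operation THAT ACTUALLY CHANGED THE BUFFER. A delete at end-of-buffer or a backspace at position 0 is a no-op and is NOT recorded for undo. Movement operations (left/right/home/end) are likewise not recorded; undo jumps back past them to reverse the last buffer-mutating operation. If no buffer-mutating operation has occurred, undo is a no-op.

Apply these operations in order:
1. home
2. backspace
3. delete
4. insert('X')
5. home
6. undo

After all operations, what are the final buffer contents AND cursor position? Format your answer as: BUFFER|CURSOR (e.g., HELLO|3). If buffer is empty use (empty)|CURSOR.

Answer: FVU|0

Derivation:
After op 1 (home): buf='UFVU' cursor=0
After op 2 (backspace): buf='UFVU' cursor=0
After op 3 (delete): buf='FVU' cursor=0
After op 4 (insert('X')): buf='XFVU' cursor=1
After op 5 (home): buf='XFVU' cursor=0
After op 6 (undo): buf='FVU' cursor=0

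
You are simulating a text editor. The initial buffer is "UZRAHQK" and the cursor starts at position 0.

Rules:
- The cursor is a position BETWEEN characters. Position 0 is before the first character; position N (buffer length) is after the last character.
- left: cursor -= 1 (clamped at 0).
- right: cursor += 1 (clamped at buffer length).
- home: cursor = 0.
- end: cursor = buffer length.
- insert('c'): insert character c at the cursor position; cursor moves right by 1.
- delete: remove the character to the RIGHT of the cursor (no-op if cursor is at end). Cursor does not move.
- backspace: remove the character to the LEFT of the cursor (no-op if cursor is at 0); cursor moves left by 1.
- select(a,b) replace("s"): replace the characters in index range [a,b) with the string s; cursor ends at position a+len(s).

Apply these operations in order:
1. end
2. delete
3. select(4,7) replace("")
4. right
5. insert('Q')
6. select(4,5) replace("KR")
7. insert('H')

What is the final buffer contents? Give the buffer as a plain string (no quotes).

Answer: UZRAKRH

Derivation:
After op 1 (end): buf='UZRAHQK' cursor=7
After op 2 (delete): buf='UZRAHQK' cursor=7
After op 3 (select(4,7) replace("")): buf='UZRA' cursor=4
After op 4 (right): buf='UZRA' cursor=4
After op 5 (insert('Q')): buf='UZRAQ' cursor=5
After op 6 (select(4,5) replace("KR")): buf='UZRAKR' cursor=6
After op 7 (insert('H')): buf='UZRAKRH' cursor=7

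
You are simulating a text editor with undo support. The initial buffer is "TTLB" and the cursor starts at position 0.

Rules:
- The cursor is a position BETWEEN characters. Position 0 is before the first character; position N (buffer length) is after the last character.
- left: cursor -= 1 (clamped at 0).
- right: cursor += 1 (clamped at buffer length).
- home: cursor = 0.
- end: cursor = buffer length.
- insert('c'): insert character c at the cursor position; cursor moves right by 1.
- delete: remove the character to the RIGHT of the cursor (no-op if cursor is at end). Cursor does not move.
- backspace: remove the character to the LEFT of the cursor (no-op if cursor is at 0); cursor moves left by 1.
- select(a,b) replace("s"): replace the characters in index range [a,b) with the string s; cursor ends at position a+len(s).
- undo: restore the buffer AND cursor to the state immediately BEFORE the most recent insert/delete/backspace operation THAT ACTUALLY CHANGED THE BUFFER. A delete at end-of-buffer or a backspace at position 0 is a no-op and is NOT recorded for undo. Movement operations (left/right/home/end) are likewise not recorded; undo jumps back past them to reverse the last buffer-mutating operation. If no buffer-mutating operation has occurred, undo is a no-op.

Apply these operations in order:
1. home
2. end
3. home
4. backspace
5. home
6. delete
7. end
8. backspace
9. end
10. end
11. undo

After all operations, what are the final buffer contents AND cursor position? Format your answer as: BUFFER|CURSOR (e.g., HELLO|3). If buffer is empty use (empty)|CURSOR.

Answer: TLB|3

Derivation:
After op 1 (home): buf='TTLB' cursor=0
After op 2 (end): buf='TTLB' cursor=4
After op 3 (home): buf='TTLB' cursor=0
After op 4 (backspace): buf='TTLB' cursor=0
After op 5 (home): buf='TTLB' cursor=0
After op 6 (delete): buf='TLB' cursor=0
After op 7 (end): buf='TLB' cursor=3
After op 8 (backspace): buf='TL' cursor=2
After op 9 (end): buf='TL' cursor=2
After op 10 (end): buf='TL' cursor=2
After op 11 (undo): buf='TLB' cursor=3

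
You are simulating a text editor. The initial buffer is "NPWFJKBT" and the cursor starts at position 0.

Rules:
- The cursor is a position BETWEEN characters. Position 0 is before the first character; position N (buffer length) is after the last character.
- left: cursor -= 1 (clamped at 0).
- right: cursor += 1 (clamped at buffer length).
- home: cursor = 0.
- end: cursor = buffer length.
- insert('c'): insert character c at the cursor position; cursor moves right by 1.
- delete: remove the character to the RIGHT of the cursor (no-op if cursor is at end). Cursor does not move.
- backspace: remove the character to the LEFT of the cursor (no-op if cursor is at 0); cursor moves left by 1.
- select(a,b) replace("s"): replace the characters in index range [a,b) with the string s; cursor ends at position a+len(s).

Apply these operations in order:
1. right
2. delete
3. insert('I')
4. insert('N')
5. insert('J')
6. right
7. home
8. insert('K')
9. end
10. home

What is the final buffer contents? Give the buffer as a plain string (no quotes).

After op 1 (right): buf='NPWFJKBT' cursor=1
After op 2 (delete): buf='NWFJKBT' cursor=1
After op 3 (insert('I')): buf='NIWFJKBT' cursor=2
After op 4 (insert('N')): buf='NINWFJKBT' cursor=3
After op 5 (insert('J')): buf='NINJWFJKBT' cursor=4
After op 6 (right): buf='NINJWFJKBT' cursor=5
After op 7 (home): buf='NINJWFJKBT' cursor=0
After op 8 (insert('K')): buf='KNINJWFJKBT' cursor=1
After op 9 (end): buf='KNINJWFJKBT' cursor=11
After op 10 (home): buf='KNINJWFJKBT' cursor=0

Answer: KNINJWFJKBT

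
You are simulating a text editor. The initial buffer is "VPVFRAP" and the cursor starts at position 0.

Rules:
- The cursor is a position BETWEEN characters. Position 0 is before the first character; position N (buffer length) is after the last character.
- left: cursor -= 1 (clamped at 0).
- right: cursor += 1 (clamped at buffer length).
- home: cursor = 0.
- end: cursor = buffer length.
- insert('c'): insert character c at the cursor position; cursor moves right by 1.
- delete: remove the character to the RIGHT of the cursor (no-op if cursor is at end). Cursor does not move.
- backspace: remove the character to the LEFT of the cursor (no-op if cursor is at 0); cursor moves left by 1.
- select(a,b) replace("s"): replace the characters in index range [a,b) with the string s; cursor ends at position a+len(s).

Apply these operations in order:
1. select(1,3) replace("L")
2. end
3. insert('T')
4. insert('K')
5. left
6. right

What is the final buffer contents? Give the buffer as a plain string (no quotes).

Answer: VLFRAPTK

Derivation:
After op 1 (select(1,3) replace("L")): buf='VLFRAP' cursor=2
After op 2 (end): buf='VLFRAP' cursor=6
After op 3 (insert('T')): buf='VLFRAPT' cursor=7
After op 4 (insert('K')): buf='VLFRAPTK' cursor=8
After op 5 (left): buf='VLFRAPTK' cursor=7
After op 6 (right): buf='VLFRAPTK' cursor=8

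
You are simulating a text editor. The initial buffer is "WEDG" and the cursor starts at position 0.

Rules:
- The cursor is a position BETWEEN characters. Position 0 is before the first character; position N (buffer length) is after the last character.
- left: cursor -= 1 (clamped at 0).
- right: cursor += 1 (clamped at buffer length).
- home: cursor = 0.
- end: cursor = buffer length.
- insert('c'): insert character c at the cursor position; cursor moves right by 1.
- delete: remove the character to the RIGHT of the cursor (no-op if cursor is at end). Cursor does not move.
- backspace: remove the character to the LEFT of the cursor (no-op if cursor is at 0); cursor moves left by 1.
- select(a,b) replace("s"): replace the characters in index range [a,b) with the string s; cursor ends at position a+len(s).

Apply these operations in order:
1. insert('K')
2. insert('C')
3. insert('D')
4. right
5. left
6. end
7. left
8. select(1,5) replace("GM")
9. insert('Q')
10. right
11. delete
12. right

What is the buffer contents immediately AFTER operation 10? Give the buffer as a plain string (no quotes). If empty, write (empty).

After op 1 (insert('K')): buf='KWEDG' cursor=1
After op 2 (insert('C')): buf='KCWEDG' cursor=2
After op 3 (insert('D')): buf='KCDWEDG' cursor=3
After op 4 (right): buf='KCDWEDG' cursor=4
After op 5 (left): buf='KCDWEDG' cursor=3
After op 6 (end): buf='KCDWEDG' cursor=7
After op 7 (left): buf='KCDWEDG' cursor=6
After op 8 (select(1,5) replace("GM")): buf='KGMDG' cursor=3
After op 9 (insert('Q')): buf='KGMQDG' cursor=4
After op 10 (right): buf='KGMQDG' cursor=5

Answer: KGMQDG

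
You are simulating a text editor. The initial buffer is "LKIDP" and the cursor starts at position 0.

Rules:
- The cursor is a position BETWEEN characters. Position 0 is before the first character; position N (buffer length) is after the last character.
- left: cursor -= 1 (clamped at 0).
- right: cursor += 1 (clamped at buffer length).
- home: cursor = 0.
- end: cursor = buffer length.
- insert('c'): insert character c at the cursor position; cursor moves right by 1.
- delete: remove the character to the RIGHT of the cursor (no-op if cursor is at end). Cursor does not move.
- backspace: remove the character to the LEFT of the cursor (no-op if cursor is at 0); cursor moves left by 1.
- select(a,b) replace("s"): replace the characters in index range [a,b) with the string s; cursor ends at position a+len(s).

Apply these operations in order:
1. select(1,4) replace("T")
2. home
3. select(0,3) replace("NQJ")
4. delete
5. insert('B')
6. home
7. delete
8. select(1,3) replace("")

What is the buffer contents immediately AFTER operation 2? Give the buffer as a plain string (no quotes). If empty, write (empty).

After op 1 (select(1,4) replace("T")): buf='LTP' cursor=2
After op 2 (home): buf='LTP' cursor=0

Answer: LTP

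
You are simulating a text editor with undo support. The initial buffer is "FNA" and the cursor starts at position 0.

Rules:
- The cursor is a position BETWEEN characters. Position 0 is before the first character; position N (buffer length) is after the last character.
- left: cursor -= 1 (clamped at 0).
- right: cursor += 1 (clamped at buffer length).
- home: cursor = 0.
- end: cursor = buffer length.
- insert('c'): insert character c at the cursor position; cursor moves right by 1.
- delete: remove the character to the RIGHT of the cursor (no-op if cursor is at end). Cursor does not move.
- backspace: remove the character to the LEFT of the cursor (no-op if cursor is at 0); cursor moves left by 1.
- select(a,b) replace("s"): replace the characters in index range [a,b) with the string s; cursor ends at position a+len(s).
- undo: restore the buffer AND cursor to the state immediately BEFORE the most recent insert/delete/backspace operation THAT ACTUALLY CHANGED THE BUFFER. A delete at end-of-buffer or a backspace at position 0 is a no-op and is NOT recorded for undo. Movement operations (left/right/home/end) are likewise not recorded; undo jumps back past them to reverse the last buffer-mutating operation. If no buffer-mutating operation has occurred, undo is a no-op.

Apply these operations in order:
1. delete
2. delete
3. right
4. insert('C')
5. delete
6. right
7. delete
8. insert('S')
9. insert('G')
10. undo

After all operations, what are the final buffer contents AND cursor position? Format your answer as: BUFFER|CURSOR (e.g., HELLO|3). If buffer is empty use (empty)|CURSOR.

After op 1 (delete): buf='NA' cursor=0
After op 2 (delete): buf='A' cursor=0
After op 3 (right): buf='A' cursor=1
After op 4 (insert('C')): buf='AC' cursor=2
After op 5 (delete): buf='AC' cursor=2
After op 6 (right): buf='AC' cursor=2
After op 7 (delete): buf='AC' cursor=2
After op 8 (insert('S')): buf='ACS' cursor=3
After op 9 (insert('G')): buf='ACSG' cursor=4
After op 10 (undo): buf='ACS' cursor=3

Answer: ACS|3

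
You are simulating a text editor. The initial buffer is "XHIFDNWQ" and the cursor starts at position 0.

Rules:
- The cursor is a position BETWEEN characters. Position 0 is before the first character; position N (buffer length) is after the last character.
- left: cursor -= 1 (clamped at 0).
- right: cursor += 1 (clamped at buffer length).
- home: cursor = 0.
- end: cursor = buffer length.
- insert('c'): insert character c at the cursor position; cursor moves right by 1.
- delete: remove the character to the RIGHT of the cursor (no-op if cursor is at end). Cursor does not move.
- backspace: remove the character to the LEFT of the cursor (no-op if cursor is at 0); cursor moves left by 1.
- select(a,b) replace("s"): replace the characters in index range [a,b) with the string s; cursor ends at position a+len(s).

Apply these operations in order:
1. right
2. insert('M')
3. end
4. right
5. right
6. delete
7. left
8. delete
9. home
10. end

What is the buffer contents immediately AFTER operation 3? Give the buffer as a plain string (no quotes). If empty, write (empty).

After op 1 (right): buf='XHIFDNWQ' cursor=1
After op 2 (insert('M')): buf='XMHIFDNWQ' cursor=2
After op 3 (end): buf='XMHIFDNWQ' cursor=9

Answer: XMHIFDNWQ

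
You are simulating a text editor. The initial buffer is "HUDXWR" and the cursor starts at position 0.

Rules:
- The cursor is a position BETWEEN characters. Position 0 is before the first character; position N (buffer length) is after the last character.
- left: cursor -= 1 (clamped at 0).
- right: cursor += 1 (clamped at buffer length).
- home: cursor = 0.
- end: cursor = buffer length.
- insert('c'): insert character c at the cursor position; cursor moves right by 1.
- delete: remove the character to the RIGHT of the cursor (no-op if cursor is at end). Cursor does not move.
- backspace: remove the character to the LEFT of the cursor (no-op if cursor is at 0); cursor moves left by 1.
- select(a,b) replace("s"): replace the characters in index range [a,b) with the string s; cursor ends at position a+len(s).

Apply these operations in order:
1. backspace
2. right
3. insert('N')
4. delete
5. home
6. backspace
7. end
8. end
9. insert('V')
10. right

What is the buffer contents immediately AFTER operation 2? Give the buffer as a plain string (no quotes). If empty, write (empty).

Answer: HUDXWR

Derivation:
After op 1 (backspace): buf='HUDXWR' cursor=0
After op 2 (right): buf='HUDXWR' cursor=1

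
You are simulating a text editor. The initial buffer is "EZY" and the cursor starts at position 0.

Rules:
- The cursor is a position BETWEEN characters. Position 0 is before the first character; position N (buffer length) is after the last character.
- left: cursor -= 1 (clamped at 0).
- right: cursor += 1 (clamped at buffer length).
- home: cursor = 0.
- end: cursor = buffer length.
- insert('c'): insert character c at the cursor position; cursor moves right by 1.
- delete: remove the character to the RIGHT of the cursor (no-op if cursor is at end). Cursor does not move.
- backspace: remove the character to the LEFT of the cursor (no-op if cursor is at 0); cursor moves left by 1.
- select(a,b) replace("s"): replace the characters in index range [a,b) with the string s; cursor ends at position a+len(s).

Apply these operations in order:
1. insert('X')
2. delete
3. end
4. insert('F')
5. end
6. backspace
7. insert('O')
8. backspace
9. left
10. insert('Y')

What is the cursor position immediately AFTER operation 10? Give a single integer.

After op 1 (insert('X')): buf='XEZY' cursor=1
After op 2 (delete): buf='XZY' cursor=1
After op 3 (end): buf='XZY' cursor=3
After op 4 (insert('F')): buf='XZYF' cursor=4
After op 5 (end): buf='XZYF' cursor=4
After op 6 (backspace): buf='XZY' cursor=3
After op 7 (insert('O')): buf='XZYO' cursor=4
After op 8 (backspace): buf='XZY' cursor=3
After op 9 (left): buf='XZY' cursor=2
After op 10 (insert('Y')): buf='XZYY' cursor=3

Answer: 3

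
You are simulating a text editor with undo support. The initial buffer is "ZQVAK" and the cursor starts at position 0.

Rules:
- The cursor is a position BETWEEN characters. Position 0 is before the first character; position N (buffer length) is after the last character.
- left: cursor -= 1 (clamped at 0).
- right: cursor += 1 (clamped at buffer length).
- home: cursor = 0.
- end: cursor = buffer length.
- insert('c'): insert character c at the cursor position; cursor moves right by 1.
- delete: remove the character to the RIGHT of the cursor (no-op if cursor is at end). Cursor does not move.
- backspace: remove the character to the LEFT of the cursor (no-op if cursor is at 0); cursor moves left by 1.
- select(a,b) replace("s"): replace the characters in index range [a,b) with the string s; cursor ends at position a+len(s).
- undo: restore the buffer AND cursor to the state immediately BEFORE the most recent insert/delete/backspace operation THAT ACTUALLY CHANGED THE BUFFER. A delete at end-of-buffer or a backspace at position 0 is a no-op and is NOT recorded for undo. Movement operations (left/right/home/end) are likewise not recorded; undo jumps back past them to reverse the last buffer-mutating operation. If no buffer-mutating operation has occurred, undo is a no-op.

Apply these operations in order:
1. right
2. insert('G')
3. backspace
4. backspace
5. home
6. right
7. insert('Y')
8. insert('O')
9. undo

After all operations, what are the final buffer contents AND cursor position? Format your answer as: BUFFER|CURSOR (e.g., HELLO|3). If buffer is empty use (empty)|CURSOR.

Answer: QYVAK|2

Derivation:
After op 1 (right): buf='ZQVAK' cursor=1
After op 2 (insert('G')): buf='ZGQVAK' cursor=2
After op 3 (backspace): buf='ZQVAK' cursor=1
After op 4 (backspace): buf='QVAK' cursor=0
After op 5 (home): buf='QVAK' cursor=0
After op 6 (right): buf='QVAK' cursor=1
After op 7 (insert('Y')): buf='QYVAK' cursor=2
After op 8 (insert('O')): buf='QYOVAK' cursor=3
After op 9 (undo): buf='QYVAK' cursor=2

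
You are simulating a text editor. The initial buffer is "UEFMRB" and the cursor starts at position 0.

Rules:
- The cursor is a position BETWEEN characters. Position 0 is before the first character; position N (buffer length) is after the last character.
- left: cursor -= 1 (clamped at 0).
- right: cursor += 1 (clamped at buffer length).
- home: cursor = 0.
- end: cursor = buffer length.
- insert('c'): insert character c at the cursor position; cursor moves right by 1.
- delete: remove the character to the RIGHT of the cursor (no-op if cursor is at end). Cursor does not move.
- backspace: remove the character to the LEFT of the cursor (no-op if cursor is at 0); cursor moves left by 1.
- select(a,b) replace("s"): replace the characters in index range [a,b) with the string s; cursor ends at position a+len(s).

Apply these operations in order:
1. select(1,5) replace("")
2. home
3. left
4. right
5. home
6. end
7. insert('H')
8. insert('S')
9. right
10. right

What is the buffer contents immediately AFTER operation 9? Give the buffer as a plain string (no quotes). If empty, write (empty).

Answer: UBHS

Derivation:
After op 1 (select(1,5) replace("")): buf='UB' cursor=1
After op 2 (home): buf='UB' cursor=0
After op 3 (left): buf='UB' cursor=0
After op 4 (right): buf='UB' cursor=1
After op 5 (home): buf='UB' cursor=0
After op 6 (end): buf='UB' cursor=2
After op 7 (insert('H')): buf='UBH' cursor=3
After op 8 (insert('S')): buf='UBHS' cursor=4
After op 9 (right): buf='UBHS' cursor=4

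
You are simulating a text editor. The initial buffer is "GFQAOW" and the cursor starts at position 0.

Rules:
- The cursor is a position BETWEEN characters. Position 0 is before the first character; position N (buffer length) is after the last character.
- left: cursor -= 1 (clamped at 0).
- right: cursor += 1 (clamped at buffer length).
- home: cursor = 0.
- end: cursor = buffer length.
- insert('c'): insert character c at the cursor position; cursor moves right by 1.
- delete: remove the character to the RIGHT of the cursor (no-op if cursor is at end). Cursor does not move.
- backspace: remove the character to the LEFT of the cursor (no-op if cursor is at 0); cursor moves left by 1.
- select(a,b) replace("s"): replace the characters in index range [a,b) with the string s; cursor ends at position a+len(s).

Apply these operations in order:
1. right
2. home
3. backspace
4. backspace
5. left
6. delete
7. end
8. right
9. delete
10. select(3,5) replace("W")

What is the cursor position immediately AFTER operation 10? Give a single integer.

Answer: 4

Derivation:
After op 1 (right): buf='GFQAOW' cursor=1
After op 2 (home): buf='GFQAOW' cursor=0
After op 3 (backspace): buf='GFQAOW' cursor=0
After op 4 (backspace): buf='GFQAOW' cursor=0
After op 5 (left): buf='GFQAOW' cursor=0
After op 6 (delete): buf='FQAOW' cursor=0
After op 7 (end): buf='FQAOW' cursor=5
After op 8 (right): buf='FQAOW' cursor=5
After op 9 (delete): buf='FQAOW' cursor=5
After op 10 (select(3,5) replace("W")): buf='FQAW' cursor=4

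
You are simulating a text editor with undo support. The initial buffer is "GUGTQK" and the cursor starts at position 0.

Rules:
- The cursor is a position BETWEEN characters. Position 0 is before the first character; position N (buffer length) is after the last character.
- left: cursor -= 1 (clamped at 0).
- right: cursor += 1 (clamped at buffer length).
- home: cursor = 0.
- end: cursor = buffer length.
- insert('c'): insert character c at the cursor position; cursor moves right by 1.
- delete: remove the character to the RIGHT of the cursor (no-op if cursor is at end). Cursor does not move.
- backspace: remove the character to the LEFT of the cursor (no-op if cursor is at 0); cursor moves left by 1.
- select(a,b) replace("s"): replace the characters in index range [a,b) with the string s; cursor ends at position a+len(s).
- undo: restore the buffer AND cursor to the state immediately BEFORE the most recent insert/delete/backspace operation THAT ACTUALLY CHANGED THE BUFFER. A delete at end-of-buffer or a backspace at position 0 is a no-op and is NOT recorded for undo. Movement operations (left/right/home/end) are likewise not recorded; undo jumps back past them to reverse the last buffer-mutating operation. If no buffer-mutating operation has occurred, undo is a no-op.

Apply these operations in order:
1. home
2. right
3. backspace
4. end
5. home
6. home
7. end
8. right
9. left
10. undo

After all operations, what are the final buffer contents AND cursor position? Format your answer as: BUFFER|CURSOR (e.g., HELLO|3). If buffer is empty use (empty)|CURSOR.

After op 1 (home): buf='GUGTQK' cursor=0
After op 2 (right): buf='GUGTQK' cursor=1
After op 3 (backspace): buf='UGTQK' cursor=0
After op 4 (end): buf='UGTQK' cursor=5
After op 5 (home): buf='UGTQK' cursor=0
After op 6 (home): buf='UGTQK' cursor=0
After op 7 (end): buf='UGTQK' cursor=5
After op 8 (right): buf='UGTQK' cursor=5
After op 9 (left): buf='UGTQK' cursor=4
After op 10 (undo): buf='GUGTQK' cursor=1

Answer: GUGTQK|1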